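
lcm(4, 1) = 4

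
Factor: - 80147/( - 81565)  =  5^ ( - 1)*11^ ( - 1)*1483^( - 1)*80147^1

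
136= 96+40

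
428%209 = 10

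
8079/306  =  2693/102 = 26.40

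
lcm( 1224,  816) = 2448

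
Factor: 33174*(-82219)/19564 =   -  1363766553/9782 = -2^( - 1)*3^2*19^1*67^( - 1)*73^ (  -  1)*97^1*82219^1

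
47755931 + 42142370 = 89898301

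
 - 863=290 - 1153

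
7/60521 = 7/60521=0.00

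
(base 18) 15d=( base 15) 1d7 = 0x1AB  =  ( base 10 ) 427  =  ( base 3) 120211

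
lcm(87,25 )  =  2175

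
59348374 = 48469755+10878619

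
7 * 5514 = 38598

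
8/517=8/517=0.02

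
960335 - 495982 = 464353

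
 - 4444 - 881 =-5325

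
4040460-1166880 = 2873580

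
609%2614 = 609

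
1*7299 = 7299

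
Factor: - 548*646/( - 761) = 354008/761 = 2^3*17^1*19^1*137^1*761^( - 1)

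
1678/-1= - 1678/1 = - 1678.00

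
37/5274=37/5274 =0.01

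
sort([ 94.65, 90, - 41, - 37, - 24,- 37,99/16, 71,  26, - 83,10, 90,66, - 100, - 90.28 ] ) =[-100, - 90.28 , - 83,-41 , - 37 , - 37, - 24, 99/16,  10,  26,66, 71, 90,  90, 94.65] 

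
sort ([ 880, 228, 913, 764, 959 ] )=[ 228, 764,880,913, 959] 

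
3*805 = 2415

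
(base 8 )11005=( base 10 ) 4613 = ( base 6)33205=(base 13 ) 213B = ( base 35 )3qs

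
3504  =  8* 438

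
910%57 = 55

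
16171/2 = 8085 + 1/2 = 8085.50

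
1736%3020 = 1736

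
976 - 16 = 960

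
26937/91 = 26937/91 = 296.01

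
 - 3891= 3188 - 7079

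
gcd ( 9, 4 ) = 1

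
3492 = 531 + 2961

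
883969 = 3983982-3100013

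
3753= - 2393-  -  6146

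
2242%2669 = 2242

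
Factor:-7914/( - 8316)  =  2^(-1 )*3^ ( - 2)*7^(-1)*11^(-1)*1319^1 = 1319/1386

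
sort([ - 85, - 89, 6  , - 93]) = [ - 93, - 89,-85,6 ] 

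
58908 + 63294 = 122202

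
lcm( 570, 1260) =23940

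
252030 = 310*813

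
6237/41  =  152 + 5/41 = 152.12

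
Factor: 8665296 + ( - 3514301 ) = 5^1*19^1 * 59^1*919^1 = 5150995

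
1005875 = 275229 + 730646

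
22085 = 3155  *7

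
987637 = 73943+913694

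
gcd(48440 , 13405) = 35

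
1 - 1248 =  - 1247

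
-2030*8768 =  - 17799040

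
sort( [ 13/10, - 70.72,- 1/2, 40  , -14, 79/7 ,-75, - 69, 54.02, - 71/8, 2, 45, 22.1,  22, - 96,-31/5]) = [ - 96,-75,- 70.72, - 69, - 14, - 71/8, - 31/5, - 1/2 , 13/10  ,  2,79/7, 22, 22.1 , 40, 45,54.02] 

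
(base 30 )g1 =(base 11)3A8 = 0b111100001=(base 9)584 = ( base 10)481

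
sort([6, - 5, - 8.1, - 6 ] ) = [ - 8.1, - 6, - 5, 6 ] 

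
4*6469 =25876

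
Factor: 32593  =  11^1*2963^1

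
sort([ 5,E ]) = [ E, 5 ]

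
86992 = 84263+2729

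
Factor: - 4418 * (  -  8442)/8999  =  37296756/8999= 2^2*3^2*7^1*47^2*67^1*8999^ ( - 1 )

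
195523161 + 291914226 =487437387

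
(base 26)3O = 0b1100110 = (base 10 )102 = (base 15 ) 6c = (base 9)123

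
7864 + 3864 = 11728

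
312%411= 312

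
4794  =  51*94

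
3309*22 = 72798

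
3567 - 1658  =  1909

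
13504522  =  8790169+4714353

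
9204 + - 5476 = 3728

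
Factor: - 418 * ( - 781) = 2^1*11^2*19^1*71^1 = 326458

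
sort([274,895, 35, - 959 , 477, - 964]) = [ - 964, - 959,35, 274,477, 895 ] 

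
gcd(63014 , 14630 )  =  14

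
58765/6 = 58765/6  =  9794.17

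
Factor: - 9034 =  - 2^1 *4517^1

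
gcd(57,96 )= 3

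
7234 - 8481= - 1247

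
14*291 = 4074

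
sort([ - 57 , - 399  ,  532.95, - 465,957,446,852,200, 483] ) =[ - 465, - 399, - 57, 200,446,  483, 532.95 , 852, 957]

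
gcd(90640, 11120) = 80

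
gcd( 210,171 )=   3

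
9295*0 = 0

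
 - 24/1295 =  -1 +1271/1295 = -0.02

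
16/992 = 1/62 = 0.02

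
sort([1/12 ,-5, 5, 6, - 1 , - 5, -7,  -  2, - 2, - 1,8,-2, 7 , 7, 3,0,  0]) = [ - 7, - 5, - 5, - 2, - 2, - 2, - 1, - 1, 0, 0,1/12,3, 5,  6,  7,  7,  8]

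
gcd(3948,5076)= 564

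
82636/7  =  82636/7 = 11805.14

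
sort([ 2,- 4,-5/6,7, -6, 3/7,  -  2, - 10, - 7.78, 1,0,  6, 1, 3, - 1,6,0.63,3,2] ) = [ - 10, - 7.78,- 6, - 4, - 2, - 1, - 5/6,0,3/7,0.63,1,1, 2,2,3,3 , 6 , 6,7]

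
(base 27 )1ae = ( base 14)525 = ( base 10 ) 1013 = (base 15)478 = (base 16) 3F5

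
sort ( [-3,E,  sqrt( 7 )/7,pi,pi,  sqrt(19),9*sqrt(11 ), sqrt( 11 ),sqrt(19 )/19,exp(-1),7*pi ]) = [ - 3, sqrt(19) /19,exp(  -  1), sqrt ( 7 )/7, E , pi,pi, sqrt( 11 ),sqrt(19 ),7*pi,9*sqrt(11) ]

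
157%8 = 5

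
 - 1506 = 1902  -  3408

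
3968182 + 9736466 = 13704648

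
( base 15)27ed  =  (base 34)7DE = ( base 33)7s1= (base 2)10000101100100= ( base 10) 8548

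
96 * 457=43872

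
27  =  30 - 3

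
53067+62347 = 115414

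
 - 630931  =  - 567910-63021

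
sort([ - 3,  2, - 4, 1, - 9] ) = [ - 9, - 4,  -  3 , 1 , 2 ]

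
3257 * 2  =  6514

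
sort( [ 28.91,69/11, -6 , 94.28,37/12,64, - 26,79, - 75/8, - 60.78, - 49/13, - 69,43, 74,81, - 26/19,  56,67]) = [-69, - 60.78,-26, - 75/8 ,  -  6, - 49/13, - 26/19,  37/12 , 69/11,  28.91,43, 56,  64,67,74,  79, 81  ,  94.28 ] 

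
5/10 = 1/2 = 0.50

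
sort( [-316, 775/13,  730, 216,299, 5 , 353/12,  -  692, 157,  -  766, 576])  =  [ - 766,  -  692 , - 316, 5, 353/12,775/13, 157, 216,299, 576,  730 ] 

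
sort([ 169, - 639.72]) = [ - 639.72,169 ]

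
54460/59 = 923+3/59 = 923.05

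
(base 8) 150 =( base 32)38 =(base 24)48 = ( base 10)104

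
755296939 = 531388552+223908387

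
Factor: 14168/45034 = 2^2*7^1*89^( -1 ) = 28/89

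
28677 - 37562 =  - 8885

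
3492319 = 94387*37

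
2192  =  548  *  4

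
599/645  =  599/645 =0.93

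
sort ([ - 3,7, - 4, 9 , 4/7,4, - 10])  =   [ - 10, - 4, - 3,4/7, 4, 7 , 9]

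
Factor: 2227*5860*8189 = 2^2*5^1 * 17^1*19^1*131^1 * 293^1*431^1 =106868251580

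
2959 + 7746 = 10705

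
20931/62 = 337 + 37/62 = 337.60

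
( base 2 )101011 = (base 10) 43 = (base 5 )133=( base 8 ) 53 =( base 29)1E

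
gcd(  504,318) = 6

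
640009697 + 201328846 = 841338543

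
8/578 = 4/289= 0.01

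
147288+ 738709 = 885997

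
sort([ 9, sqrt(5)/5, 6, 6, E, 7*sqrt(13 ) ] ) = [ sqrt(5)/5,E, 6, 6, 9,7 *sqrt( 13)] 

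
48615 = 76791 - 28176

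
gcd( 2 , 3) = 1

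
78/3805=78/3805 = 0.02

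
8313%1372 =81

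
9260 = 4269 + 4991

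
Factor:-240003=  - 3^4*2963^1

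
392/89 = 392/89= 4.40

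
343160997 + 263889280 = 607050277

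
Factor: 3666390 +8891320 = 2^1*5^1*11^1*114161^1 = 12557710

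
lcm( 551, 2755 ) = 2755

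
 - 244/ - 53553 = 244/53553 = 0.00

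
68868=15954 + 52914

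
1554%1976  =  1554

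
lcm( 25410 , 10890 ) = 76230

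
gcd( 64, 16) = 16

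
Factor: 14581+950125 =964706 = 2^1*19^1* 53^1* 479^1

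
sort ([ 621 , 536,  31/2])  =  [31/2, 536,  621] 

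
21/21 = 1= 1.00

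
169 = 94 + 75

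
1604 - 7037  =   - 5433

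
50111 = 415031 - 364920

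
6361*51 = 324411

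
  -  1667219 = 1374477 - 3041696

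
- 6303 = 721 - 7024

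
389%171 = 47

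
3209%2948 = 261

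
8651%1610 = 601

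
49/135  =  49/135 = 0.36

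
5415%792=663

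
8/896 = 1/112 = 0.01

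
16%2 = 0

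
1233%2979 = 1233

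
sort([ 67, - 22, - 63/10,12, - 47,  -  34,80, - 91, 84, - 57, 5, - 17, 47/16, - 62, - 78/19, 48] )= [-91, - 62, - 57 ,-47, - 34, - 22, - 17, - 63/10, - 78/19,47/16, 5,12, 48, 67, 80,  84 ]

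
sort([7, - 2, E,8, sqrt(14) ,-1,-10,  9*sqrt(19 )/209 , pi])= [ -10 ,-2, - 1,9*sqrt( 19) /209,E,pi, sqrt( 14 ),  7, 8]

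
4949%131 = 102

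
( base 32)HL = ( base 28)K5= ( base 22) 13f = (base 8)1065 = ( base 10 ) 565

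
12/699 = 4/233 =0.02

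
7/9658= 7/9658 = 0.00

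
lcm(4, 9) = 36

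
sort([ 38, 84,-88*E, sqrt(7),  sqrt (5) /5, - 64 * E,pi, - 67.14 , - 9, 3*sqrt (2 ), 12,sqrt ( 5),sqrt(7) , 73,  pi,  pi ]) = [ - 88  *  E, - 64*E ,-67.14, - 9,sqrt (5)/5,sqrt( 5), sqrt(7 ),  sqrt(7 ) , pi,pi,  pi,3*sqrt( 2 ),12, 38, 73,  84]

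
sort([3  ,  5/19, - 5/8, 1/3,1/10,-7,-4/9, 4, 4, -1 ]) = [ -7, - 1,- 5/8,  -  4/9, 1/10,5/19, 1/3 , 3, 4, 4] 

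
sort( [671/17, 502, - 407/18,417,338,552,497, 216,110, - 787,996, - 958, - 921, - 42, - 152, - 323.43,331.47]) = [- 958,  -  921, - 787,-323.43,-152, - 42, - 407/18 , 671/17,110 , 216,331.47,  338,417,497,502,  552,996 ] 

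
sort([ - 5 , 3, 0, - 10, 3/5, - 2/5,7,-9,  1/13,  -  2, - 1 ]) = [- 10,-9, - 5, - 2, -1,- 2/5, 0, 1/13, 3/5, 3, 7 ]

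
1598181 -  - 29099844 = 30698025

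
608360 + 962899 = 1571259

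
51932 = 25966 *2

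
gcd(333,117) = 9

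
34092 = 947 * 36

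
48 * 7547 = 362256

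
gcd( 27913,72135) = 1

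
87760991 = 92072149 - 4311158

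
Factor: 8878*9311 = 82663058 = 2^1*23^1*193^1*9311^1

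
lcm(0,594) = 0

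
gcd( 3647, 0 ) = 3647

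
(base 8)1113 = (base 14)2DD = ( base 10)587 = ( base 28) kr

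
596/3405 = 596/3405 = 0.18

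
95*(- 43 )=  -4085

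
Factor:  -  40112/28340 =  - 92/65 = -2^2  *5^( - 1)*13^( - 1)*23^1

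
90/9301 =90/9301 = 0.01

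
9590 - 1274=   8316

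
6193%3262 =2931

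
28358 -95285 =- 66927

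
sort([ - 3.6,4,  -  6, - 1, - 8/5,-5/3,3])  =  [  -  6, - 3.6, - 5/3,-8/5, - 1 , 3,4 ] 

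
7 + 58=65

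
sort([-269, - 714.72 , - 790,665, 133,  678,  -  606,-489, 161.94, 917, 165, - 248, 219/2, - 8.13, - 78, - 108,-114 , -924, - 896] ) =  [  -  924,-896,-790, - 714.72 , - 606,  -  489,-269,-248, - 114, - 108, - 78,-8.13, 219/2,133,161.94,  165, 665,678,917 ] 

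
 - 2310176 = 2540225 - 4850401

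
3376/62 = 54+ 14/31 = 54.45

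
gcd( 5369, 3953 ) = 59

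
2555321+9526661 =12081982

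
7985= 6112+1873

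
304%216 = 88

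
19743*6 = 118458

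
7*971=6797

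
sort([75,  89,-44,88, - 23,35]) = [- 44, - 23,35, 75,88 , 89 ]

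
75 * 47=3525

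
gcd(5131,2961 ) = 7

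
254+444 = 698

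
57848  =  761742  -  703894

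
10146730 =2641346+7505384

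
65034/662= 32517/331 = 98.24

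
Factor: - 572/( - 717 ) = 2^2* 3^( - 1)*11^1*13^1*239^(-1)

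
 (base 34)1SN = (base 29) 2fe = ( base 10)2131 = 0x853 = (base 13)c7c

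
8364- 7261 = 1103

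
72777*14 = 1018878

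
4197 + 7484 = 11681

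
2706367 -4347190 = -1640823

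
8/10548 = 2/2637 = 0.00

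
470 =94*5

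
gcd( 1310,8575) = 5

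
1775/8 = 1775/8 = 221.88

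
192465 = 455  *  423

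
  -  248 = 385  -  633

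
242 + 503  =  745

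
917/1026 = 917/1026=0.89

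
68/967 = 68/967 = 0.07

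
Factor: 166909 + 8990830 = 9157739 = 1301^1*7039^1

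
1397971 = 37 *37783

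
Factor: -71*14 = - 994 = - 2^1  *7^1*71^1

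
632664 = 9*70296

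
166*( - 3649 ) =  - 605734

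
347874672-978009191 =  - 630134519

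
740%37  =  0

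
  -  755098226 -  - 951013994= 195915768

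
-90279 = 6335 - 96614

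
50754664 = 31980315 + 18774349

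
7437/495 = 2479/165 = 15.02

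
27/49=27/49 = 0.55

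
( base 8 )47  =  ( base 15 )29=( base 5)124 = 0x27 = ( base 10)39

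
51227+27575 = 78802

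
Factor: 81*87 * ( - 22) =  - 2^1 * 3^5*11^1*29^1 = - 155034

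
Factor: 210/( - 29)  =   - 2^1*3^1*5^1*7^1*29^( - 1 ) 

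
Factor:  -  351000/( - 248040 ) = 75/53 = 3^1*5^2*53^( - 1)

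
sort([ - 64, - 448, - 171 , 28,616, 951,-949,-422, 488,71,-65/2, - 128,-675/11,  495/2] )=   [ - 949, - 448, - 422,  -  171, - 128, - 64, - 675/11,-65/2,28,71,495/2,488,616, 951] 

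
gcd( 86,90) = 2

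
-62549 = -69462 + 6913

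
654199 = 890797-236598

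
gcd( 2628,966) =6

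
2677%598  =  285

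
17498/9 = 1944 + 2/9 = 1944.22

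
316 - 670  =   - 354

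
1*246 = 246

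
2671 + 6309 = 8980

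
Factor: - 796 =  - 2^2*199^1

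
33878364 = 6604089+27274275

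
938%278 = 104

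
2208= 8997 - 6789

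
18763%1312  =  395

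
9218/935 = 838/85 = 9.86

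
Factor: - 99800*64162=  - 2^4*5^2*7^1*499^1 *4583^1= - 6403367600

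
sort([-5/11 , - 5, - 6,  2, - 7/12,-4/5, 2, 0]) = [ - 6, - 5 , - 4/5, - 7/12,  -  5/11 , 0,2, 2] 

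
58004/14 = 29002/7 =4143.14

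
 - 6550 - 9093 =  - 15643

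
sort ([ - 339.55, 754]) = [ - 339.55, 754 ] 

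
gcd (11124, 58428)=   108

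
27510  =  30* 917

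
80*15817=1265360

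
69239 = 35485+33754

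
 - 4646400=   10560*( - 440) 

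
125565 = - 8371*( - 15)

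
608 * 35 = 21280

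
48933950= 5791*8450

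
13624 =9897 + 3727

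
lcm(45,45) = 45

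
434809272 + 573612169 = 1008421441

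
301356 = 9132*33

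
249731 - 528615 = - 278884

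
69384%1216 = 72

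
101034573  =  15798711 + 85235862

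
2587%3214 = 2587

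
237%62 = 51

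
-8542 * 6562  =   - 56052604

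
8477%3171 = 2135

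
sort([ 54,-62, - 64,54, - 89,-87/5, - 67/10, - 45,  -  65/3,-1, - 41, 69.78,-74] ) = [  -  89,-74, - 64 ,-62, - 45 ,-41, - 65/3,  -  87/5,-67/10, - 1,54, 54, 69.78 ]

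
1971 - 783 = 1188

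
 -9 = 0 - 9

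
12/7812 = 1/651 =0.00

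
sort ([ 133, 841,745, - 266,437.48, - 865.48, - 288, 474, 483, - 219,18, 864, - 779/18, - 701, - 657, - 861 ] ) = [-865.48, - 861, - 701, - 657, - 288,-266, - 219, -779/18,18,133, 437.48, 474,483,  745,841,864] 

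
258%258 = 0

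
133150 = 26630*5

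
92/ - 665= -92/665 = - 0.14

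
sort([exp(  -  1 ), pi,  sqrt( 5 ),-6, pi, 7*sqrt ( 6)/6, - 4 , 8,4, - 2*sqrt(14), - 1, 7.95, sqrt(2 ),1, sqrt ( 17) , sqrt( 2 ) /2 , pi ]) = [ - 2*sqrt( 14), - 6, - 4, - 1, exp ( - 1),sqrt(2 ) /2,1,  sqrt(2),  sqrt( 5 ) , 7*sqrt(6 )/6,pi, pi,pi,4, sqrt( 17), 7.95,8]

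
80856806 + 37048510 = 117905316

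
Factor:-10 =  - 2^1*5^1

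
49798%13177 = 10267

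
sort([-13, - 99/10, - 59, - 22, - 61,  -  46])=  [ - 61, - 59, - 46,-22, - 13 , -99/10 ] 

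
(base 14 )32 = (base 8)54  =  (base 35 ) 19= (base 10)44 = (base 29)1F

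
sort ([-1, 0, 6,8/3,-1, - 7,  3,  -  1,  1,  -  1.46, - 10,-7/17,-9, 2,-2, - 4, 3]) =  [ - 10,- 9,-7, - 4,-2, -1.46, - 1,- 1, - 1, - 7/17,0,  1,2,8/3, 3, 3,6 ] 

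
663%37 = 34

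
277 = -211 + 488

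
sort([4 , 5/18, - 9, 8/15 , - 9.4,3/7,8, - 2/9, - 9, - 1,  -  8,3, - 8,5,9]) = [ - 9.4, - 9, -9, - 8, - 8,-1, - 2/9, 5/18,3/7,  8/15, 3 , 4, 5,8 , 9]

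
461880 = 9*51320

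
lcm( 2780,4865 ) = 19460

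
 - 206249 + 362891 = 156642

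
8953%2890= 283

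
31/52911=31/52911 = 0.00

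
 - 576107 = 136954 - 713061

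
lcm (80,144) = 720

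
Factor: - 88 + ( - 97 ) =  - 5^1*37^1 = - 185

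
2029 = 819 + 1210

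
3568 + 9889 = 13457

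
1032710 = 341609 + 691101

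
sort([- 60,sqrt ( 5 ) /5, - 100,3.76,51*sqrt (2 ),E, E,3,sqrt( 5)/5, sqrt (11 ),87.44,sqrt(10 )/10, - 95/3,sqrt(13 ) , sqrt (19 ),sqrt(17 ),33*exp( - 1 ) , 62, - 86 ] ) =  [ - 100, - 86,-60 , - 95/3,sqrt( 10 ) /10, sqrt( 5 ) /5 , sqrt(5) /5 , E,E,3,sqrt(11), sqrt(13),3.76 , sqrt(17),sqrt ( 19 ), 33*exp ( - 1),62,51*sqrt(2),  87.44 ]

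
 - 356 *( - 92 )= 32752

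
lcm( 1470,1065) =104370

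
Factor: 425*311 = 5^2*17^1 * 311^1 = 132175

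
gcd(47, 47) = 47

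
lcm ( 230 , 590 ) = 13570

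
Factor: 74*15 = 1110 = 2^1 *3^1 * 5^1 * 37^1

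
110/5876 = 55/2938 = 0.02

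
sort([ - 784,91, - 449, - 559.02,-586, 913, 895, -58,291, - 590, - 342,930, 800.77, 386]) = [ - 784, - 590, - 586,  -  559.02,  -  449, - 342, - 58 , 91, 291, 386,  800.77, 895, 913  ,  930 ]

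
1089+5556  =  6645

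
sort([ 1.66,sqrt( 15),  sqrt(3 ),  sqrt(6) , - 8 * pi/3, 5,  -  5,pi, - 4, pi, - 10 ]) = [-10,  -  8*pi/3 ,-5,-4,1.66,sqrt( 3),  sqrt (6 ), pi, pi,  sqrt(15 ),5]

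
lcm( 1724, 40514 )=81028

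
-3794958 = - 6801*558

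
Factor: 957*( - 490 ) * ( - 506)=237278580 = 2^2*3^1*5^1*7^2*11^2* 23^1*29^1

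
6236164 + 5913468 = 12149632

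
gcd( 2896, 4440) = 8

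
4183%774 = 313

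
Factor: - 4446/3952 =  - 2^ ( - 3 )*3^2 = -  9/8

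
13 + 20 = 33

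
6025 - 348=5677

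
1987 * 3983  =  7914221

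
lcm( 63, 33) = 693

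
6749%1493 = 777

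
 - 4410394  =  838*( - 5263)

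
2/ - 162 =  - 1/81=- 0.01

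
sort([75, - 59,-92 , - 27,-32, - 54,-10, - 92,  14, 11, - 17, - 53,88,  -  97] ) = [- 97, - 92 , - 92, - 59, - 54, - 53,-32, - 27, - 17, - 10, 11,14,75, 88 ]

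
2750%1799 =951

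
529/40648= 529/40648 = 0.01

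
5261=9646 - 4385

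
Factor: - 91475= -5^2*3659^1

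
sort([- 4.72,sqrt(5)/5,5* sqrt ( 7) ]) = [ - 4.72, sqrt(5 ) /5, 5*sqrt( 7) ] 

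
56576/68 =832= 832.00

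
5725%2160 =1405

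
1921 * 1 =1921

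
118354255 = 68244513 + 50109742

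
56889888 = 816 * 69718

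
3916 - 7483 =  -3567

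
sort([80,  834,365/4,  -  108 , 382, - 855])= [ - 855, - 108,80,365/4, 382,834 ]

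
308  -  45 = 263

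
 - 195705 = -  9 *21745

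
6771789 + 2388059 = 9159848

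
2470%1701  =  769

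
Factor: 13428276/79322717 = 2^2*3^1*29^1*47^1*821^1 * 79322717^( - 1)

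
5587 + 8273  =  13860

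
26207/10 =26207/10  =  2620.70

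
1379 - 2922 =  - 1543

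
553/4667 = 553/4667 = 0.12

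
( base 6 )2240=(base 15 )253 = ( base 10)528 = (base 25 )l3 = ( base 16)210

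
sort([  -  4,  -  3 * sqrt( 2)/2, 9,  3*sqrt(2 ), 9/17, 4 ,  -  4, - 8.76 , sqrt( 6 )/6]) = [  -  8.76 ,-4,  -  4,- 3*sqrt( 2) /2, sqrt( 6 )/6, 9/17,4,  3 * sqrt( 2), 9 ]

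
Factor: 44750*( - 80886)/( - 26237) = 3619648500/26237 = 2^2 * 3^1*5^3*13^1*17^1 * 61^1* 179^1 * 26237^( - 1)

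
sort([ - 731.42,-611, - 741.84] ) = [ - 741.84,  -  731.42, -611] 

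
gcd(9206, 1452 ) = 2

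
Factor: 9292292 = 2^2*19^1*122267^1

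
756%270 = 216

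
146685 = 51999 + 94686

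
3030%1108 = 814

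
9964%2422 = 276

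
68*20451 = 1390668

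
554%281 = 273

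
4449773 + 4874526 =9324299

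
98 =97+1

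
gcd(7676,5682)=2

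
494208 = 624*792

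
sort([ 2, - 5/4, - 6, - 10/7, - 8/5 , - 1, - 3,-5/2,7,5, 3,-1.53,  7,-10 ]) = [ -10 ,-6, - 3 , - 5/2, - 8/5,-1.53 ,-10/7, - 5/4, - 1 , 2,3, 5,7,7 ] 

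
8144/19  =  428 + 12/19=428.63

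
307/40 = 7 + 27/40 =7.67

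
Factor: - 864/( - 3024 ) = 2^1*7^ ( - 1 ) = 2/7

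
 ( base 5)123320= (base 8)11343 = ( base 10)4835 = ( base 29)5ll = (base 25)7ia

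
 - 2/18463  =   - 2/18463= -0.00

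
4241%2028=185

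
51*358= 18258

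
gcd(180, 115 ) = 5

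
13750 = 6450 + 7300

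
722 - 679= 43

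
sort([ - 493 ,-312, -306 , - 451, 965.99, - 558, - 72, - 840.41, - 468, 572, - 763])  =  [ - 840.41, - 763,  -  558, - 493, - 468,-451, - 312, - 306 , - 72, 572, 965.99 ]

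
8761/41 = 213 + 28/41 = 213.68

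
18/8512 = 9/4256 = 0.00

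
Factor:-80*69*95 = - 2^4*3^1*5^2*19^1*23^1 = - 524400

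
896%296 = 8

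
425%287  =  138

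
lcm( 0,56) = 0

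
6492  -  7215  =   - 723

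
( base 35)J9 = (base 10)674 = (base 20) 1DE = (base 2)1010100010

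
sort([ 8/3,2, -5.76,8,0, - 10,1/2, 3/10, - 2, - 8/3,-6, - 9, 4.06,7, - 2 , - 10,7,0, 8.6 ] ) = [ - 10, - 10, - 9,- 6, - 5.76, - 8/3,  -  2 , - 2,0,0, 3/10,  1/2, 2, 8/3,4.06, 7,7,8,  8.6 ] 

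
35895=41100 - 5205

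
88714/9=9857 + 1/9 = 9857.11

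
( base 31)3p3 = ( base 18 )b57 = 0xE4D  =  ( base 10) 3661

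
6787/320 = 6787/320=21.21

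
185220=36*5145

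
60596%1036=508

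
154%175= 154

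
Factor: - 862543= - 11^1*19^1*4127^1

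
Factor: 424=2^3 * 53^1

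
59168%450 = 218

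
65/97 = 65/97 =0.67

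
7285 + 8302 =15587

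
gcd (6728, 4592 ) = 8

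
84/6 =14 = 14.00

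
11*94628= 1040908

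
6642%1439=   886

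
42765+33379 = 76144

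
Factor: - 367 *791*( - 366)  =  2^1*3^1*7^1*61^1 * 113^1*367^1 = 106248702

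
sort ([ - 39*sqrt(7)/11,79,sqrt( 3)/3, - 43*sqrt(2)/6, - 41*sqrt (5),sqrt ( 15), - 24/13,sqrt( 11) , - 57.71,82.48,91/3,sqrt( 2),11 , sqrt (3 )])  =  [ - 41*sqrt (5), - 57.71, - 43*sqrt( 2 )/6, - 39*sqrt(7)/11, - 24/13,sqrt(3)/3,sqrt( 2),sqrt(3 ),sqrt( 11), sqrt (15), 11 , 91/3, 79, 82.48]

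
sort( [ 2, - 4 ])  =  [ - 4, 2 ]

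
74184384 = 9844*7536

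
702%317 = 68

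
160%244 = 160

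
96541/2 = 96541/2 = 48270.50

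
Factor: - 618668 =  -  2^2 * 154667^1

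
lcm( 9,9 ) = 9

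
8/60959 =8/60959 = 0.00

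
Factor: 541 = 541^1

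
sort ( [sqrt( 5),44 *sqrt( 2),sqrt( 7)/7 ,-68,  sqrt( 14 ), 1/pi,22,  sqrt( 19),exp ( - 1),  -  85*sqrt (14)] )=[ - 85 * sqrt (14), - 68,1/pi , exp( - 1),sqrt( 7)/7,sqrt( 5), sqrt( 14 ),sqrt( 19 ),22,44*sqrt(2)]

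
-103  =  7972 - 8075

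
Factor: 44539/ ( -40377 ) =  - 3^( - 1)*11^1 * 43^( - 1 )*313^( - 1) * 4049^1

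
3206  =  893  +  2313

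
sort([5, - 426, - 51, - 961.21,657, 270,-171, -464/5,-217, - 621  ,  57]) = [-961.21, - 621, - 426, - 217, - 171, - 464/5, - 51 , 5, 57, 270, 657 ] 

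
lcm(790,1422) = 7110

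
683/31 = 22+1/31= 22.03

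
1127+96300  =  97427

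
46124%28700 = 17424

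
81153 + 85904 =167057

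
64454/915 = 64454/915= 70.44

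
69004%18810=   12574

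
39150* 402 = 15738300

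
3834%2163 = 1671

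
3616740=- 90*( - 40186)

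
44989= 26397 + 18592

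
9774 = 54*181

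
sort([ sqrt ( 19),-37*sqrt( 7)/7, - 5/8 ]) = [-37*sqrt( 7)/7,-5/8,sqrt(19)] 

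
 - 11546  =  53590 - 65136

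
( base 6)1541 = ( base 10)421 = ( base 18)157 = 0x1A5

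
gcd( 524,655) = 131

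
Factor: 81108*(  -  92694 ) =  - 2^3*3^4*7^1*751^1*2207^1= - 7518224952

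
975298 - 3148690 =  - 2173392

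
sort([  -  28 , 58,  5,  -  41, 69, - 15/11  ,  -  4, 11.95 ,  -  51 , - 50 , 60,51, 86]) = [-51 ,  -  50  , - 41, - 28,  -  4, - 15/11,  5,11.95, 51,58,60 , 69, 86]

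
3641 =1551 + 2090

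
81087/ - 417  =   - 27029/139  =  - 194.45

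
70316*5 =351580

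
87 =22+65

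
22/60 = 11/30 = 0.37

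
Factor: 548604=2^2 * 3^2*7^2*311^1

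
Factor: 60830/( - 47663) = -790/619= -  2^1*5^1 * 79^1*619^(-1)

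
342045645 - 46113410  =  295932235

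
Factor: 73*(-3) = - 3^1*73^1 =- 219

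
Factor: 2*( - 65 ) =-130 = -  2^1*5^1*13^1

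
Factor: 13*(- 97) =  - 13^1 * 97^1 =- 1261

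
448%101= 44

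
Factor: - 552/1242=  - 2^2* 3^( - 2) = - 4/9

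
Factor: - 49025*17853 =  - 875243325 = -  3^1*5^2*11^1 * 37^1 * 53^1*541^1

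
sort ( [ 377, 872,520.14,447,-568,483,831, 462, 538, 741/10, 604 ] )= [ - 568, 741/10, 377 , 447, 462, 483, 520.14, 538  ,  604,831, 872]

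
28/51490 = 14/25745 = 0.00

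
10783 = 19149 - 8366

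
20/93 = 20/93 = 0.22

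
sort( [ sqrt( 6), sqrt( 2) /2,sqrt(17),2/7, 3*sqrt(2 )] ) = [2/7 , sqrt( 2)/2,sqrt (6), sqrt( 17),3*sqrt( 2)]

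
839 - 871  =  -32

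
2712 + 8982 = 11694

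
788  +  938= 1726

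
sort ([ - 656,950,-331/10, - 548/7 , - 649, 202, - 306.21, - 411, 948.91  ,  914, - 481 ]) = [-656,-649, - 481, - 411,-306.21, - 548/7,-331/10,202 , 914,948.91,  950 ] 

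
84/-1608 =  -7/134 = - 0.05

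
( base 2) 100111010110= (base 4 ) 213112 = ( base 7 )10225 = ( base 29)2SO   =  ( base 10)2518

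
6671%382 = 177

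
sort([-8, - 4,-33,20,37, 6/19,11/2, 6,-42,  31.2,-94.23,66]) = [-94.23,-42, - 33, - 8, - 4, 6/19,11/2,6,20, 31.2, 37, 66]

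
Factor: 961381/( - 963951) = -3^( - 1)*17^( - 1 )*19^1*41^ ( - 1)*461^( - 1)*50599^1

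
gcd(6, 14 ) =2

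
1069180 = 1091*980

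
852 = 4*213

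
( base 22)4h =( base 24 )49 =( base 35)30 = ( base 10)105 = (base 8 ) 151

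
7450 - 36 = 7414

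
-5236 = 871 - 6107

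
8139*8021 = 65282919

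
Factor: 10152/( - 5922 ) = -2^2*3^1*7^(-1 )=   - 12/7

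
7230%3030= 1170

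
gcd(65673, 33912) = 9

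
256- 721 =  - 465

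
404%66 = 8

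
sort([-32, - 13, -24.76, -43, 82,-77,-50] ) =[ - 77, - 50 , - 43,-32,- 24.76 , - 13,  82 ]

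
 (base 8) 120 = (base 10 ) 80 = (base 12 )68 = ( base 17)4C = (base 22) 3E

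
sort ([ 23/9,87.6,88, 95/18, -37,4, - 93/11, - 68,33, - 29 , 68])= [ - 68 , - 37,  -  29,-93/11,  23/9, 4, 95/18, 33, 68, 87.6,88] 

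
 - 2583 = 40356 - 42939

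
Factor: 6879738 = 2^1*3^1*607^1*1889^1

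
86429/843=86429/843 = 102.53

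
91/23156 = 13/3308= 0.00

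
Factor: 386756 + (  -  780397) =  - 393641 = - 41^1*9601^1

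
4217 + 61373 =65590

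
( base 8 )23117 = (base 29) bj5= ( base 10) 9807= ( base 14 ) 3807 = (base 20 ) 14A7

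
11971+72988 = 84959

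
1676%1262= 414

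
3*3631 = 10893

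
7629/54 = 2543/18 = 141.28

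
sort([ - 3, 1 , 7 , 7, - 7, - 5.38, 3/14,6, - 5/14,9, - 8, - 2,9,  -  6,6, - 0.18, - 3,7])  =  [ - 8,-7, - 6  ,-5.38,-3, - 3 ,-2, - 5/14, - 0.18,3/14, 1,6, 6 , 7,  7,7, 9, 9 ] 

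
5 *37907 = 189535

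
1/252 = 1/252= 0.00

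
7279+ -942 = 6337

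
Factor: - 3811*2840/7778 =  - 2^2*5^1*37^1*71^1*103^1*3889^( - 1 ) =- 5411620/3889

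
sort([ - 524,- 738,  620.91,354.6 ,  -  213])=[ - 738, - 524, - 213, 354.6,620.91]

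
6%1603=6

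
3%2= 1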